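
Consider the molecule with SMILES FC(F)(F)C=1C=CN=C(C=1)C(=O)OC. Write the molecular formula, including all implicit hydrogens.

C8H6F3NO2

Walk through each heavy atom and fill implicit hydrogens from standard valence (C 4, N 3, O 2, S 2, halogen 1):
  atom 1: F (halogen, monovalent) → 0 H
  atom 2: C, bond orders sum to 4 (valence 4) → 0 H
  atom 3: F (halogen, monovalent) → 0 H
  atom 4: F (halogen, monovalent) → 0 H
  atom 5: C, bond orders sum to 4 (valence 4) → 0 H
  atom 6: C, bond orders sum to 3 (valence 4) → 1 H
  atom 7: C, bond orders sum to 3 (valence 4) → 1 H
  atom 8: N, bond orders sum to 3 (valence 3) → 0 H
  atom 9: C, bond orders sum to 4 (valence 4) → 0 H
  atom 10: C, bond orders sum to 3 (valence 4) → 1 H
  atom 11: C, bond orders sum to 4 (valence 4) → 0 H
  atom 12: O, bond orders sum to 2 (valence 2) → 0 H
  atom 13: O, bond orders sum to 2 (valence 2) → 0 H
  atom 14: C, bond orders sum to 1 (valence 4) → 3 H
Totals → C:8, H:6, F:3, N:1, O:2.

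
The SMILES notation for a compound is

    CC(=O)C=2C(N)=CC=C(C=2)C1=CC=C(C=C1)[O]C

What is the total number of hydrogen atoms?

Walk through each heavy atom and fill implicit hydrogens from standard valence (C 4, N 3, O 2, S 2, halogen 1):
  atom 1: C, bond orders sum to 1 (valence 4) → 3 H
  atom 2: C, bond orders sum to 4 (valence 4) → 0 H
  atom 3: O, bond orders sum to 2 (valence 2) → 0 H
  atom 4: C, bond orders sum to 4 (valence 4) → 0 H
  atom 5: C, bond orders sum to 4 (valence 4) → 0 H
  atom 6: N, bond orders sum to 1 (valence 3) → 2 H
  atom 7: C, bond orders sum to 3 (valence 4) → 1 H
  atom 8: C, bond orders sum to 3 (valence 4) → 1 H
  atom 9: C, bond orders sum to 4 (valence 4) → 0 H
  atom 10: C, bond orders sum to 3 (valence 4) → 1 H
  atom 11: C, bond orders sum to 4 (valence 4) → 0 H
  atom 12: C, bond orders sum to 3 (valence 4) → 1 H
  atom 13: C, bond orders sum to 3 (valence 4) → 1 H
  atom 14: C, bond orders sum to 4 (valence 4) → 0 H
  atom 15: C, bond orders sum to 3 (valence 4) → 1 H
  atom 16: C, bond orders sum to 3 (valence 4) → 1 H
  atom 17: O with explicit H count 0
  atom 18: C, bond orders sum to 1 (valence 4) → 3 H
Total hydrogens: 15.

15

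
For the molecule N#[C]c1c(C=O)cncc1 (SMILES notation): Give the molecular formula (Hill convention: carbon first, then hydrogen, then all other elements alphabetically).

C7H4N2O

Walk through each heavy atom and fill implicit hydrogens from standard valence (C 4, N 3, O 2, S 2, halogen 1); for lowercase aromatic atoms, an aromatic c carries 1 H when it has two neighbours and 0 H with three, and aromatic n carries 0 H:
  atom 1: N, bond orders sum to 3 (valence 3) → 0 H
  atom 2: C with explicit H count 0
  atom 3: aromatic c, 3 neighbours → 0 H
  atom 4: aromatic c, 3 neighbours → 0 H
  atom 5: C, bond orders sum to 3 (valence 4) → 1 H
  atom 6: O, bond orders sum to 2 (valence 2) → 0 H
  atom 7: aromatic c, 2 neighbours → 1 H
  atom 8: aromatic n, 2 neighbours → 0 H
  atom 9: aromatic c, 2 neighbours → 1 H
  atom 10: aromatic c, 2 neighbours → 1 H
Totals → C:7, H:4, N:2, O:1.
In Hill order: C7H4N2O.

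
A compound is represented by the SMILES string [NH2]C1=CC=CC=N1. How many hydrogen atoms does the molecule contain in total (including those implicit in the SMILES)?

Walk through each heavy atom and fill implicit hydrogens from standard valence (C 4, N 3, O 2, S 2, halogen 1):
  atom 1: N with explicit H count 2
  atom 2: C, bond orders sum to 4 (valence 4) → 0 H
  atom 3: C, bond orders sum to 3 (valence 4) → 1 H
  atom 4: C, bond orders sum to 3 (valence 4) → 1 H
  atom 5: C, bond orders sum to 3 (valence 4) → 1 H
  atom 6: C, bond orders sum to 3 (valence 4) → 1 H
  atom 7: N, bond orders sum to 3 (valence 3) → 0 H
Total hydrogens: 6.

6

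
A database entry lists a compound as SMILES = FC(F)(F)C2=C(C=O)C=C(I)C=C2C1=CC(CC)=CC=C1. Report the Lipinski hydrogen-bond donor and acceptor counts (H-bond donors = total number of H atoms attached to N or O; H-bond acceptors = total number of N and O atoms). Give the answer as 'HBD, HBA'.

Donors: find every N or O and count the H atoms it carries.
  atom 8 (O): bond orders sum to 2 → 0 H
Lipinski HBD = 0.
Acceptors: N atoms = 0, O atoms = 1 → HBA = 1.

0, 1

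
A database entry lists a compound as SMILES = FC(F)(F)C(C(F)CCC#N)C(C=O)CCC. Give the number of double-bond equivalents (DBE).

3

Molecular formula: C11H15F4NO.
DoU = (2C + 2 + N − H − X) / 2, where X is the halogen count and O/S are ignored.
    = (2·11 + 2 + 1 − 15 − 4) / 2 = 6 / 2 = 3.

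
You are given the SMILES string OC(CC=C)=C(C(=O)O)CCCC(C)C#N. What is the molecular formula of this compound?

Walk through each heavy atom and fill implicit hydrogens from standard valence (C 4, N 3, O 2, S 2, halogen 1):
  atom 1: O, bond orders sum to 1 (valence 2) → 1 H
  atom 2: C, bond orders sum to 4 (valence 4) → 0 H
  atom 3: C, bond orders sum to 2 (valence 4) → 2 H
  atom 4: C, bond orders sum to 3 (valence 4) → 1 H
  atom 5: C, bond orders sum to 2 (valence 4) → 2 H
  atom 6: C, bond orders sum to 4 (valence 4) → 0 H
  atom 7: C, bond orders sum to 4 (valence 4) → 0 H
  atom 8: O, bond orders sum to 2 (valence 2) → 0 H
  atom 9: O, bond orders sum to 1 (valence 2) → 1 H
  atom 10: C, bond orders sum to 2 (valence 4) → 2 H
  atom 11: C, bond orders sum to 2 (valence 4) → 2 H
  atom 12: C, bond orders sum to 2 (valence 4) → 2 H
  atom 13: C, bond orders sum to 3 (valence 4) → 1 H
  atom 14: C, bond orders sum to 1 (valence 4) → 3 H
  atom 15: C, bond orders sum to 4 (valence 4) → 0 H
  atom 16: N, bond orders sum to 3 (valence 3) → 0 H
Totals → C:12, H:17, N:1, O:3.
In Hill order: C12H17NO3.

C12H17NO3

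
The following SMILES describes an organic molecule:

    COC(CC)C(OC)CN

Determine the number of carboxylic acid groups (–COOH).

0

Scan the SMILES for the carboxylic acid motif — none present.
Groups that are present: 2 ether, 1 primary amine.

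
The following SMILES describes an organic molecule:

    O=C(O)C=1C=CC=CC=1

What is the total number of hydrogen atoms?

6

Walk through each heavy atom and fill implicit hydrogens from standard valence (C 4, N 3, O 2, S 2, halogen 1):
  atom 1: O, bond orders sum to 2 (valence 2) → 0 H
  atom 2: C, bond orders sum to 4 (valence 4) → 0 H
  atom 3: O, bond orders sum to 1 (valence 2) → 1 H
  atom 4: C, bond orders sum to 4 (valence 4) → 0 H
  atom 5: C, bond orders sum to 3 (valence 4) → 1 H
  atom 6: C, bond orders sum to 3 (valence 4) → 1 H
  atom 7: C, bond orders sum to 3 (valence 4) → 1 H
  atom 8: C, bond orders sum to 3 (valence 4) → 1 H
  atom 9: C, bond orders sum to 3 (valence 4) → 1 H
Total hydrogens: 6.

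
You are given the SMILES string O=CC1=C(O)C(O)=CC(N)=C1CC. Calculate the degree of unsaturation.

Degree of unsaturation = (number of rings) + (number of π bonds).
Ring closures in the SMILES: 1.
π bonds: 4 double bonds (each 1 DoU) → 4 DoU from unsaturation.
Total DoU = 1 + 4 = 5.

5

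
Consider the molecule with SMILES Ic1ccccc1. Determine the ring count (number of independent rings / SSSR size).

1

In SMILES, each pair of matching ring-closure digits denotes one ring-closing bond; the number of such bonds equals the number of independent rings.
Ring-closure bonds here: 1.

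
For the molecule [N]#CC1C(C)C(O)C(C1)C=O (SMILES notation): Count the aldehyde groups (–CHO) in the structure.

1

The aldehyde motif appears at heavy-atom position 10 in the SMILES.
Other groups present: 1 hydroxyl, 1 nitrile.
Aldehyde count: 1.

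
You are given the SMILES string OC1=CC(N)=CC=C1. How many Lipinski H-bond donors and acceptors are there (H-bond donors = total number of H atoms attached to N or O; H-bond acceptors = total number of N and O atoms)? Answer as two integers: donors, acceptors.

Donors: find every N or O and count the H atoms it carries.
  atom 1 (O): bond orders sum to 1 → 1 H
  atom 5 (N): bond orders sum to 1 → 2 H
Lipinski HBD = 3.
Acceptors: N atoms = 1, O atoms = 1 → HBA = 2.

3, 2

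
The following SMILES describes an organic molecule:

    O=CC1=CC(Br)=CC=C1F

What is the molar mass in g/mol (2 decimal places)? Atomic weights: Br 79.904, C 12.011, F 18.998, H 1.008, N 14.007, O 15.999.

First, the molecular formula is C7H4BrFO (counting implicit H from valence).
  Br: 1 × 79.904 = 79.904
  C: 7 × 12.011 = 84.077
  F: 1 × 18.998 = 18.998
  H: 4 × 1.008 = 4.032
  O: 1 × 15.999 = 15.999
Sum: 1×79.904 + 7×12.011 + 1×18.998 + 4×1.008 + 1×15.999 = 203.010 → 203.01 g/mol.

203.01 g/mol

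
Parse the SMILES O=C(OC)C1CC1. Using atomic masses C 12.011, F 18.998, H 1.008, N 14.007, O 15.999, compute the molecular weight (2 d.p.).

100.12 g/mol

First, the molecular formula is C5H8O2 (counting implicit H from valence).
  C: 5 × 12.011 = 60.055
  H: 8 × 1.008 = 8.064
  O: 2 × 15.999 = 31.998
Sum: 5×12.011 + 8×1.008 + 2×15.999 = 100.117 → 100.12 g/mol.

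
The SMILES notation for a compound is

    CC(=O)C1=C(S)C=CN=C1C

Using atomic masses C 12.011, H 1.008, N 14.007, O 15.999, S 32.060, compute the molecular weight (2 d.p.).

First, the molecular formula is C8H9NOS (counting implicit H from valence).
  C: 8 × 12.011 = 96.088
  H: 9 × 1.008 = 9.072
  N: 1 × 14.007 = 14.007
  O: 1 × 15.999 = 15.999
  S: 1 × 32.060 = 32.060
Sum: 8×12.011 + 9×1.008 + 1×14.007 + 1×15.999 + 1×32.060 = 167.226 → 167.23 g/mol.

167.23 g/mol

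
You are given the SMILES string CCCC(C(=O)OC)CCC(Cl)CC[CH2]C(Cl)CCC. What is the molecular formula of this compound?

C16H30Cl2O2

Walk through each heavy atom and fill implicit hydrogens from standard valence (C 4, N 3, O 2, S 2, halogen 1):
  atom 1: C, bond orders sum to 1 (valence 4) → 3 H
  atom 2: C, bond orders sum to 2 (valence 4) → 2 H
  atom 3: C, bond orders sum to 2 (valence 4) → 2 H
  atom 4: C, bond orders sum to 3 (valence 4) → 1 H
  atom 5: C, bond orders sum to 4 (valence 4) → 0 H
  atom 6: O, bond orders sum to 2 (valence 2) → 0 H
  atom 7: O, bond orders sum to 2 (valence 2) → 0 H
  atom 8: C, bond orders sum to 1 (valence 4) → 3 H
  atom 9: C, bond orders sum to 2 (valence 4) → 2 H
  atom 10: C, bond orders sum to 2 (valence 4) → 2 H
  atom 11: C, bond orders sum to 3 (valence 4) → 1 H
  atom 12: Cl (halogen, monovalent) → 0 H
  atom 13: C, bond orders sum to 2 (valence 4) → 2 H
  atom 14: C, bond orders sum to 2 (valence 4) → 2 H
  atom 15: C with explicit H count 2
  atom 16: C, bond orders sum to 3 (valence 4) → 1 H
  atom 17: Cl (halogen, monovalent) → 0 H
  atom 18: C, bond orders sum to 2 (valence 4) → 2 H
  atom 19: C, bond orders sum to 2 (valence 4) → 2 H
  atom 20: C, bond orders sum to 1 (valence 4) → 3 H
Totals → C:16, H:30, Cl:2, O:2.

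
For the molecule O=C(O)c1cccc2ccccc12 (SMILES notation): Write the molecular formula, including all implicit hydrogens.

Walk through each heavy atom and fill implicit hydrogens from standard valence (C 4, N 3, O 2, S 2, halogen 1); for lowercase aromatic atoms, an aromatic c carries 1 H when it has two neighbours and 0 H with three, and aromatic n carries 0 H:
  atom 1: O, bond orders sum to 2 (valence 2) → 0 H
  atom 2: C, bond orders sum to 4 (valence 4) → 0 H
  atom 3: O, bond orders sum to 1 (valence 2) → 1 H
  atom 4: aromatic c, 3 neighbours → 0 H
  atom 5: aromatic c, 2 neighbours → 1 H
  atom 6: aromatic c, 2 neighbours → 1 H
  atom 7: aromatic c, 2 neighbours → 1 H
  atom 8: aromatic c, 3 neighbours → 0 H
  atom 9: aromatic c, 2 neighbours → 1 H
  atom 10: aromatic c, 2 neighbours → 1 H
  atom 11: aromatic c, 2 neighbours → 1 H
  atom 12: aromatic c, 2 neighbours → 1 H
  atom 13: aromatic c, 3 neighbours → 0 H
Totals → C:11, H:8, O:2.

C11H8O2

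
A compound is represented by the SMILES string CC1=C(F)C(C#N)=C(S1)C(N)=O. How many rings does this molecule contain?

1

In SMILES, each pair of matching ring-closure digits denotes one ring-closing bond; the number of such bonds equals the number of independent rings.
Ring-closure bonds here: 1.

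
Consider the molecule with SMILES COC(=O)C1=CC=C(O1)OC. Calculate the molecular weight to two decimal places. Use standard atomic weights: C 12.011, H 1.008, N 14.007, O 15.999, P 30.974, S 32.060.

First, the molecular formula is C7H8O4 (counting implicit H from valence).
  C: 7 × 12.011 = 84.077
  H: 8 × 1.008 = 8.064
  O: 4 × 15.999 = 63.996
Sum: 7×12.011 + 8×1.008 + 4×15.999 = 156.137 → 156.14 g/mol.

156.14 g/mol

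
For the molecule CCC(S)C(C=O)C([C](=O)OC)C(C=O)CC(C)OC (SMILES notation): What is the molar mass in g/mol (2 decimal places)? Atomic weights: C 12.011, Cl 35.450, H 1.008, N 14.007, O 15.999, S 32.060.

First, the molecular formula is C14H24O5S (counting implicit H from valence).
  C: 14 × 12.011 = 168.154
  H: 24 × 1.008 = 24.192
  O: 5 × 15.999 = 79.995
  S: 1 × 32.060 = 32.060
Sum: 14×12.011 + 24×1.008 + 5×15.999 + 1×32.060 = 304.401 → 304.40 g/mol.

304.40 g/mol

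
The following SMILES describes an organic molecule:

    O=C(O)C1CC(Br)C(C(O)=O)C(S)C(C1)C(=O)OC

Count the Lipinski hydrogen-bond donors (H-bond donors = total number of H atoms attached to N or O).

2

Donors: find every N or O and count the H atoms it carries.
  atom 1 (O): bond orders sum to 2 → 0 H
  atom 3 (O): bond orders sum to 1 → 1 H
  atom 10 (O): bond orders sum to 1 → 1 H
  atom 11 (O): bond orders sum to 2 → 0 H
  atom 17 (O): bond orders sum to 2 → 0 H
  atom 18 (O): bond orders sum to 2 → 0 H
Lipinski HBD = 2.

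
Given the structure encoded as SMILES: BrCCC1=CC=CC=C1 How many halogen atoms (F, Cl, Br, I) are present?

1

Halogen atoms appear at heavy-atom position 1 (1×Br).
Halogen count: 1.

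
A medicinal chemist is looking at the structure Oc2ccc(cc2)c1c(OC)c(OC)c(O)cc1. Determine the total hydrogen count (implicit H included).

Walk through each heavy atom and fill implicit hydrogens from standard valence (C 4, N 3, O 2, S 2, halogen 1); for lowercase aromatic atoms, an aromatic c carries 1 H when it has two neighbours and 0 H with three, and aromatic n carries 0 H:
  atom 1: O, bond orders sum to 1 (valence 2) → 1 H
  atom 2: aromatic c, 3 neighbours → 0 H
  atom 3: aromatic c, 2 neighbours → 1 H
  atom 4: aromatic c, 2 neighbours → 1 H
  atom 5: aromatic c, 3 neighbours → 0 H
  atom 6: aromatic c, 2 neighbours → 1 H
  atom 7: aromatic c, 2 neighbours → 1 H
  atom 8: aromatic c, 3 neighbours → 0 H
  atom 9: aromatic c, 3 neighbours → 0 H
  atom 10: O, bond orders sum to 2 (valence 2) → 0 H
  atom 11: C, bond orders sum to 1 (valence 4) → 3 H
  atom 12: aromatic c, 3 neighbours → 0 H
  atom 13: O, bond orders sum to 2 (valence 2) → 0 H
  atom 14: C, bond orders sum to 1 (valence 4) → 3 H
  atom 15: aromatic c, 3 neighbours → 0 H
  atom 16: O, bond orders sum to 1 (valence 2) → 1 H
  atom 17: aromatic c, 2 neighbours → 1 H
  atom 18: aromatic c, 2 neighbours → 1 H
Total hydrogens: 14.

14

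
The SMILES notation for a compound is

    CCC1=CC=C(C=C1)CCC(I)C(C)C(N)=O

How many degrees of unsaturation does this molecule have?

5

Molecular formula: C14H20INO.
DoU = (2C + 2 + N − H − X) / 2, where X is the halogen count and O/S are ignored.
    = (2·14 + 2 + 1 − 20 − 1) / 2 = 10 / 2 = 5.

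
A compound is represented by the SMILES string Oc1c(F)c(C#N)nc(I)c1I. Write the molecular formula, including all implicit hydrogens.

Walk through each heavy atom and fill implicit hydrogens from standard valence (C 4, N 3, O 2, S 2, halogen 1); for lowercase aromatic atoms, an aromatic c carries 1 H when it has two neighbours and 0 H with three, and aromatic n carries 0 H:
  atom 1: O, bond orders sum to 1 (valence 2) → 1 H
  atom 2: aromatic c, 3 neighbours → 0 H
  atom 3: aromatic c, 3 neighbours → 0 H
  atom 4: F (halogen, monovalent) → 0 H
  atom 5: aromatic c, 3 neighbours → 0 H
  atom 6: C, bond orders sum to 4 (valence 4) → 0 H
  atom 7: N, bond orders sum to 3 (valence 3) → 0 H
  atom 8: aromatic n, 2 neighbours → 0 H
  atom 9: aromatic c, 3 neighbours → 0 H
  atom 10: I (halogen, monovalent) → 0 H
  atom 11: aromatic c, 3 neighbours → 0 H
  atom 12: I (halogen, monovalent) → 0 H
Totals → C:6, H:1, F:1, I:2, N:2, O:1.

C6HFI2N2O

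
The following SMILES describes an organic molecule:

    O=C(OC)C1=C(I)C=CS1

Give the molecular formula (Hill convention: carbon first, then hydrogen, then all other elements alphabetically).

Walk through each heavy atom and fill implicit hydrogens from standard valence (C 4, N 3, O 2, S 2, halogen 1):
  atom 1: O, bond orders sum to 2 (valence 2) → 0 H
  atom 2: C, bond orders sum to 4 (valence 4) → 0 H
  atom 3: O, bond orders sum to 2 (valence 2) → 0 H
  atom 4: C, bond orders sum to 1 (valence 4) → 3 H
  atom 5: C, bond orders sum to 4 (valence 4) → 0 H
  atom 6: C, bond orders sum to 4 (valence 4) → 0 H
  atom 7: I (halogen, monovalent) → 0 H
  atom 8: C, bond orders sum to 3 (valence 4) → 1 H
  atom 9: C, bond orders sum to 3 (valence 4) → 1 H
  atom 10: S, bond orders sum to 2 (valence 2) → 0 H
Totals → C:6, H:5, I:1, O:2, S:1.

C6H5IO2S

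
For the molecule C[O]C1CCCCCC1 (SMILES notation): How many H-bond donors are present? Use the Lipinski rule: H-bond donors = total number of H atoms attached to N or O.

0

Donors: find every N or O and count the H atoms it carries.
  atom 2 (O): bond orders sum to 2 → 0 H
Lipinski HBD = 0.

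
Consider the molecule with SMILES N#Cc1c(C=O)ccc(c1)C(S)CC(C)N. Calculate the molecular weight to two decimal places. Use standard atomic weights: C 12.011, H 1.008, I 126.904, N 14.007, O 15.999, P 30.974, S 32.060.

First, the molecular formula is C12H14N2OS (counting implicit H from valence).
  C: 12 × 12.011 = 144.132
  H: 14 × 1.008 = 14.112
  N: 2 × 14.007 = 28.014
  O: 1 × 15.999 = 15.999
  S: 1 × 32.060 = 32.060
Sum: 12×12.011 + 14×1.008 + 2×14.007 + 1×15.999 + 1×32.060 = 234.317 → 234.32 g/mol.

234.32 g/mol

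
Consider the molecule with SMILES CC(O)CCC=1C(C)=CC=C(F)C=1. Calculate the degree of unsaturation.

4

Molecular formula: C11H15FO.
DoU = (2C + 2 + N − H − X) / 2, where X is the halogen count and O/S are ignored.
    = (2·11 + 2 + 0 − 15 − 1) / 2 = 8 / 2 = 4.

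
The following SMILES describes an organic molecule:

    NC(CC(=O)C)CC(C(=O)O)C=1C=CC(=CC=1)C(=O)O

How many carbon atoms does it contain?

Count every carbon token in the SMILES (each C, including those in ring-closure positions and inside branches).
Carbon count: 14.

14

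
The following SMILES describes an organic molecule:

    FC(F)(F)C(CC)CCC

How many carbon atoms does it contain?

Count every carbon token in the SMILES (each C, including those in ring-closure positions and inside branches).
Carbon count: 7.

7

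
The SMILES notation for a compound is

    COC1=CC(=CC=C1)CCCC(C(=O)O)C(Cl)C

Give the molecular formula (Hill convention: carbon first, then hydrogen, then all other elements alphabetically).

Walk through each heavy atom and fill implicit hydrogens from standard valence (C 4, N 3, O 2, S 2, halogen 1):
  atom 1: C, bond orders sum to 1 (valence 4) → 3 H
  atom 2: O, bond orders sum to 2 (valence 2) → 0 H
  atom 3: C, bond orders sum to 4 (valence 4) → 0 H
  atom 4: C, bond orders sum to 3 (valence 4) → 1 H
  atom 5: C, bond orders sum to 4 (valence 4) → 0 H
  atom 6: C, bond orders sum to 3 (valence 4) → 1 H
  atom 7: C, bond orders sum to 3 (valence 4) → 1 H
  atom 8: C, bond orders sum to 3 (valence 4) → 1 H
  atom 9: C, bond orders sum to 2 (valence 4) → 2 H
  atom 10: C, bond orders sum to 2 (valence 4) → 2 H
  atom 11: C, bond orders sum to 2 (valence 4) → 2 H
  atom 12: C, bond orders sum to 3 (valence 4) → 1 H
  atom 13: C, bond orders sum to 4 (valence 4) → 0 H
  atom 14: O, bond orders sum to 2 (valence 2) → 0 H
  atom 15: O, bond orders sum to 1 (valence 2) → 1 H
  atom 16: C, bond orders sum to 3 (valence 4) → 1 H
  atom 17: Cl (halogen, monovalent) → 0 H
  atom 18: C, bond orders sum to 1 (valence 4) → 3 H
Totals → C:14, H:19, Cl:1, O:3.

C14H19ClO3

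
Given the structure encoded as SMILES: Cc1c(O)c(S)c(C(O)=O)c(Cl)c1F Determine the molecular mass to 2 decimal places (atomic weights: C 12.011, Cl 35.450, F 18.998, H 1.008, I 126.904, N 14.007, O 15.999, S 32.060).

First, the molecular formula is C8H6ClFO3S (counting implicit H from valence).
  C: 8 × 12.011 = 96.088
  Cl: 1 × 35.450 = 35.450
  F: 1 × 18.998 = 18.998
  H: 6 × 1.008 = 6.048
  O: 3 × 15.999 = 47.997
  S: 1 × 32.060 = 32.060
Sum: 8×12.011 + 1×35.450 + 1×18.998 + 6×1.008 + 3×15.999 + 1×32.060 = 236.641 → 236.64 g/mol.

236.64 g/mol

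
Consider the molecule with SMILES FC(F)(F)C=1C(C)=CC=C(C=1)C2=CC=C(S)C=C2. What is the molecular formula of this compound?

C14H11F3S

Walk through each heavy atom and fill implicit hydrogens from standard valence (C 4, N 3, O 2, S 2, halogen 1):
  atom 1: F (halogen, monovalent) → 0 H
  atom 2: C, bond orders sum to 4 (valence 4) → 0 H
  atom 3: F (halogen, monovalent) → 0 H
  atom 4: F (halogen, monovalent) → 0 H
  atom 5: C, bond orders sum to 4 (valence 4) → 0 H
  atom 6: C, bond orders sum to 4 (valence 4) → 0 H
  atom 7: C, bond orders sum to 1 (valence 4) → 3 H
  atom 8: C, bond orders sum to 3 (valence 4) → 1 H
  atom 9: C, bond orders sum to 3 (valence 4) → 1 H
  atom 10: C, bond orders sum to 4 (valence 4) → 0 H
  atom 11: C, bond orders sum to 3 (valence 4) → 1 H
  atom 12: C, bond orders sum to 4 (valence 4) → 0 H
  atom 13: C, bond orders sum to 3 (valence 4) → 1 H
  atom 14: C, bond orders sum to 3 (valence 4) → 1 H
  atom 15: C, bond orders sum to 4 (valence 4) → 0 H
  atom 16: S, bond orders sum to 1 (valence 2) → 1 H
  atom 17: C, bond orders sum to 3 (valence 4) → 1 H
  atom 18: C, bond orders sum to 3 (valence 4) → 1 H
Totals → C:14, H:11, F:3, S:1.
In Hill order: C14H11F3S.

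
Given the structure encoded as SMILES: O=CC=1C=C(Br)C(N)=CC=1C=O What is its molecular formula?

C8H6BrNO2

Walk through each heavy atom and fill implicit hydrogens from standard valence (C 4, N 3, O 2, S 2, halogen 1):
  atom 1: O, bond orders sum to 2 (valence 2) → 0 H
  atom 2: C, bond orders sum to 3 (valence 4) → 1 H
  atom 3: C, bond orders sum to 4 (valence 4) → 0 H
  atom 4: C, bond orders sum to 3 (valence 4) → 1 H
  atom 5: C, bond orders sum to 4 (valence 4) → 0 H
  atom 6: Br (halogen, monovalent) → 0 H
  atom 7: C, bond orders sum to 4 (valence 4) → 0 H
  atom 8: N, bond orders sum to 1 (valence 3) → 2 H
  atom 9: C, bond orders sum to 3 (valence 4) → 1 H
  atom 10: C, bond orders sum to 4 (valence 4) → 0 H
  atom 11: C, bond orders sum to 3 (valence 4) → 1 H
  atom 12: O, bond orders sum to 2 (valence 2) → 0 H
Totals → C:8, H:6, Br:1, N:1, O:2.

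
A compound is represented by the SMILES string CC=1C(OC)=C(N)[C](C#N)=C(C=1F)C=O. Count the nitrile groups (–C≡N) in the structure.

1

The nitrile motif appears at heavy-atom position 9 in the SMILES.
Other groups present: 1 aldehyde, 1 ether, 1 primary amine.
Nitrile count: 1.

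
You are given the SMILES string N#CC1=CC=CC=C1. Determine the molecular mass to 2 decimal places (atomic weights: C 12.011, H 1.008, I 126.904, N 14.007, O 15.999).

First, the molecular formula is C7H5N (counting implicit H from valence).
  C: 7 × 12.011 = 84.077
  H: 5 × 1.008 = 5.040
  N: 1 × 14.007 = 14.007
Sum: 7×12.011 + 5×1.008 + 1×14.007 = 103.124 → 103.12 g/mol.

103.12 g/mol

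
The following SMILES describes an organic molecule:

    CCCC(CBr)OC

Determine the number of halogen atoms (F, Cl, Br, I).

Halogen atoms appear at heavy-atom position 6 (1×Br).
Other groups present: 1 ether.
Halogen count: 1.

1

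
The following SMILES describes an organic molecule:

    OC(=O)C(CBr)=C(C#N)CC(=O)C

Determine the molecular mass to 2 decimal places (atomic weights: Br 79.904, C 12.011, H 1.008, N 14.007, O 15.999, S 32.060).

First, the molecular formula is C8H8BrNO3 (counting implicit H from valence).
  Br: 1 × 79.904 = 79.904
  C: 8 × 12.011 = 96.088
  H: 8 × 1.008 = 8.064
  N: 1 × 14.007 = 14.007
  O: 3 × 15.999 = 47.997
Sum: 1×79.904 + 8×12.011 + 8×1.008 + 1×14.007 + 3×15.999 = 246.060 → 246.06 g/mol.

246.06 g/mol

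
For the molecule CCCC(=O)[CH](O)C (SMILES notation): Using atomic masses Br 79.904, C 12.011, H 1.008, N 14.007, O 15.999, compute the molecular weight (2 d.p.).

First, the molecular formula is C6H12O2 (counting implicit H from valence).
  C: 6 × 12.011 = 72.066
  H: 12 × 1.008 = 12.096
  O: 2 × 15.999 = 31.998
Sum: 6×12.011 + 12×1.008 + 2×15.999 = 116.160 → 116.16 g/mol.

116.16 g/mol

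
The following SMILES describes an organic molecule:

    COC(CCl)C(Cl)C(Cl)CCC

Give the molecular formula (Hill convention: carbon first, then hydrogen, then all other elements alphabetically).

C8H15Cl3O

Walk through each heavy atom and fill implicit hydrogens from standard valence (C 4, N 3, O 2, S 2, halogen 1):
  atom 1: C, bond orders sum to 1 (valence 4) → 3 H
  atom 2: O, bond orders sum to 2 (valence 2) → 0 H
  atom 3: C, bond orders sum to 3 (valence 4) → 1 H
  atom 4: C, bond orders sum to 2 (valence 4) → 2 H
  atom 5: Cl (halogen, monovalent) → 0 H
  atom 6: C, bond orders sum to 3 (valence 4) → 1 H
  atom 7: Cl (halogen, monovalent) → 0 H
  atom 8: C, bond orders sum to 3 (valence 4) → 1 H
  atom 9: Cl (halogen, monovalent) → 0 H
  atom 10: C, bond orders sum to 2 (valence 4) → 2 H
  atom 11: C, bond orders sum to 2 (valence 4) → 2 H
  atom 12: C, bond orders sum to 1 (valence 4) → 3 H
Totals → C:8, H:15, Cl:3, O:1.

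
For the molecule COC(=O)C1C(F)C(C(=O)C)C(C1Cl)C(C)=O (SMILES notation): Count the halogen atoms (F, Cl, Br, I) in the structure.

2

Halogen atoms appear at heavy-atom positions 7, 14 (1×Cl, 1×F).
Other groups present: 1 ester, 2 ketone.
Halogen count: 2.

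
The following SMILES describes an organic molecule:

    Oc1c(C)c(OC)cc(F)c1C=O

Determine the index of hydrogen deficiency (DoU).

Molecular formula: C9H9FO3.
DoU = (2C + 2 + N − H − X) / 2, where X is the halogen count and O/S are ignored.
    = (2·9 + 2 + 0 − 9 − 1) / 2 = 10 / 2 = 5.

5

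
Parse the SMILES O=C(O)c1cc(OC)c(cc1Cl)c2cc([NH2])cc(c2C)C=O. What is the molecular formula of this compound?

C16H14ClNO4

Walk through each heavy atom and fill implicit hydrogens from standard valence (C 4, N 3, O 2, S 2, halogen 1); for lowercase aromatic atoms, an aromatic c carries 1 H when it has two neighbours and 0 H with three, and aromatic n carries 0 H:
  atom 1: O, bond orders sum to 2 (valence 2) → 0 H
  atom 2: C, bond orders sum to 4 (valence 4) → 0 H
  atom 3: O, bond orders sum to 1 (valence 2) → 1 H
  atom 4: aromatic c, 3 neighbours → 0 H
  atom 5: aromatic c, 2 neighbours → 1 H
  atom 6: aromatic c, 3 neighbours → 0 H
  atom 7: O, bond orders sum to 2 (valence 2) → 0 H
  atom 8: C, bond orders sum to 1 (valence 4) → 3 H
  atom 9: aromatic c, 3 neighbours → 0 H
  atom 10: aromatic c, 2 neighbours → 1 H
  atom 11: aromatic c, 3 neighbours → 0 H
  atom 12: Cl (halogen, monovalent) → 0 H
  atom 13: aromatic c, 3 neighbours → 0 H
  atom 14: aromatic c, 2 neighbours → 1 H
  atom 15: aromatic c, 3 neighbours → 0 H
  atom 16: N with explicit H count 2
  atom 17: aromatic c, 2 neighbours → 1 H
  atom 18: aromatic c, 3 neighbours → 0 H
  atom 19: aromatic c, 3 neighbours → 0 H
  atom 20: C, bond orders sum to 1 (valence 4) → 3 H
  atom 21: C, bond orders sum to 3 (valence 4) → 1 H
  atom 22: O, bond orders sum to 2 (valence 2) → 0 H
Totals → C:16, H:14, Cl:1, N:1, O:4.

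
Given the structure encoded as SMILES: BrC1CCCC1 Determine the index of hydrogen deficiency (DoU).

1

Degree of unsaturation = (number of rings) + (number of π bonds).
Ring closures in the SMILES: 1.
π bonds: none → 0 DoU from unsaturation.
Total DoU = 1 + 0 = 1.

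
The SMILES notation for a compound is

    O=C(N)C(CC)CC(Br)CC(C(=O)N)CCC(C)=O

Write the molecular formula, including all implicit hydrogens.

C13H23BrN2O3

Walk through each heavy atom and fill implicit hydrogens from standard valence (C 4, N 3, O 2, S 2, halogen 1):
  atom 1: O, bond orders sum to 2 (valence 2) → 0 H
  atom 2: C, bond orders sum to 4 (valence 4) → 0 H
  atom 3: N, bond orders sum to 1 (valence 3) → 2 H
  atom 4: C, bond orders sum to 3 (valence 4) → 1 H
  atom 5: C, bond orders sum to 2 (valence 4) → 2 H
  atom 6: C, bond orders sum to 1 (valence 4) → 3 H
  atom 7: C, bond orders sum to 2 (valence 4) → 2 H
  atom 8: C, bond orders sum to 3 (valence 4) → 1 H
  atom 9: Br (halogen, monovalent) → 0 H
  atom 10: C, bond orders sum to 2 (valence 4) → 2 H
  atom 11: C, bond orders sum to 3 (valence 4) → 1 H
  atom 12: C, bond orders sum to 4 (valence 4) → 0 H
  atom 13: O, bond orders sum to 2 (valence 2) → 0 H
  atom 14: N, bond orders sum to 1 (valence 3) → 2 H
  atom 15: C, bond orders sum to 2 (valence 4) → 2 H
  atom 16: C, bond orders sum to 2 (valence 4) → 2 H
  atom 17: C, bond orders sum to 4 (valence 4) → 0 H
  atom 18: C, bond orders sum to 1 (valence 4) → 3 H
  atom 19: O, bond orders sum to 2 (valence 2) → 0 H
Totals → C:13, H:23, Br:1, N:2, O:3.
In Hill order: C13H23BrN2O3.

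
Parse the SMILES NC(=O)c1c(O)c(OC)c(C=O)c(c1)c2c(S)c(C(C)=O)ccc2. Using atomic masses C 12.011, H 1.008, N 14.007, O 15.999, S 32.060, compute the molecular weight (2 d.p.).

First, the molecular formula is C17H15NO5S (counting implicit H from valence).
  C: 17 × 12.011 = 204.187
  H: 15 × 1.008 = 15.120
  N: 1 × 14.007 = 14.007
  O: 5 × 15.999 = 79.995
  S: 1 × 32.060 = 32.060
Sum: 17×12.011 + 15×1.008 + 1×14.007 + 5×15.999 + 1×32.060 = 345.369 → 345.37 g/mol.

345.37 g/mol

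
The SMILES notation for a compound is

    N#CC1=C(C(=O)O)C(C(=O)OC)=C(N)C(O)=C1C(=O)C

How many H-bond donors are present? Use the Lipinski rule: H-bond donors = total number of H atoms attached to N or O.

Donors: find every N or O and count the H atoms it carries.
  atom 1 (N): bond orders sum to 3 → 0 H
  atom 6 (O): bond orders sum to 2 → 0 H
  atom 7 (O): bond orders sum to 1 → 1 H
  atom 10 (O): bond orders sum to 2 → 0 H
  atom 11 (O): bond orders sum to 2 → 0 H
  atom 14 (N): bond orders sum to 1 → 2 H
  atom 16 (O): bond orders sum to 1 → 1 H
  atom 19 (O): bond orders sum to 2 → 0 H
Lipinski HBD = 4.

4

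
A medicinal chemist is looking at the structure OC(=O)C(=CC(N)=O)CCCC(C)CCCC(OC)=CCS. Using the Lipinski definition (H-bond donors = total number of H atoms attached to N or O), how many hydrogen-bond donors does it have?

3

Donors: find every N or O and count the H atoms it carries.
  atom 1 (O): bond orders sum to 1 → 1 H
  atom 3 (O): bond orders sum to 2 → 0 H
  atom 7 (N): bond orders sum to 1 → 2 H
  atom 8 (O): bond orders sum to 2 → 0 H
  atom 18 (O): bond orders sum to 2 → 0 H
Lipinski HBD = 3.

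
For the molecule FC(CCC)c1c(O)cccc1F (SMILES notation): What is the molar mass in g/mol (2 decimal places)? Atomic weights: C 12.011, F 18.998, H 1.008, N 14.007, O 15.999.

First, the molecular formula is C10H12F2O (counting implicit H from valence).
  C: 10 × 12.011 = 120.110
  F: 2 × 18.998 = 37.996
  H: 12 × 1.008 = 12.096
  O: 1 × 15.999 = 15.999
Sum: 10×12.011 + 2×18.998 + 12×1.008 + 1×15.999 = 186.201 → 186.20 g/mol.

186.20 g/mol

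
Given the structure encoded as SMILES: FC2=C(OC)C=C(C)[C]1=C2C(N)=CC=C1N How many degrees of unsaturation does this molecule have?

Molecular formula: C12H13FN2O.
DoU = (2C + 2 + N − H − X) / 2, where X is the halogen count and O/S are ignored.
    = (2·12 + 2 + 2 − 13 − 1) / 2 = 14 / 2 = 7.

7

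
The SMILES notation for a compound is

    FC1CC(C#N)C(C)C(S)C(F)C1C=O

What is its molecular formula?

Walk through each heavy atom and fill implicit hydrogens from standard valence (C 4, N 3, O 2, S 2, halogen 1):
  atom 1: F (halogen, monovalent) → 0 H
  atom 2: C, bond orders sum to 3 (valence 4) → 1 H
  atom 3: C, bond orders sum to 2 (valence 4) → 2 H
  atom 4: C, bond orders sum to 3 (valence 4) → 1 H
  atom 5: C, bond orders sum to 4 (valence 4) → 0 H
  atom 6: N, bond orders sum to 3 (valence 3) → 0 H
  atom 7: C, bond orders sum to 3 (valence 4) → 1 H
  atom 8: C, bond orders sum to 1 (valence 4) → 3 H
  atom 9: C, bond orders sum to 3 (valence 4) → 1 H
  atom 10: S, bond orders sum to 1 (valence 2) → 1 H
  atom 11: C, bond orders sum to 3 (valence 4) → 1 H
  atom 12: F (halogen, monovalent) → 0 H
  atom 13: C, bond orders sum to 3 (valence 4) → 1 H
  atom 14: C, bond orders sum to 3 (valence 4) → 1 H
  atom 15: O, bond orders sum to 2 (valence 2) → 0 H
Totals → C:10, H:13, F:2, N:1, O:1, S:1.
In Hill order: C10H13F2NOS.

C10H13F2NOS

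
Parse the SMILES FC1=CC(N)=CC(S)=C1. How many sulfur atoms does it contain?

Scan the SMILES for S atoms (remember two-letter symbols like Cl and Br are single atoms).
Sulfur count: 1.

1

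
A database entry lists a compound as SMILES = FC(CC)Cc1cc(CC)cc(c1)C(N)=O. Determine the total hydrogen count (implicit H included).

Walk through each heavy atom and fill implicit hydrogens from standard valence (C 4, N 3, O 2, S 2, halogen 1); for lowercase aromatic atoms, an aromatic c carries 1 H when it has two neighbours and 0 H with three, and aromatic n carries 0 H:
  atom 1: F (halogen, monovalent) → 0 H
  atom 2: C, bond orders sum to 3 (valence 4) → 1 H
  atom 3: C, bond orders sum to 2 (valence 4) → 2 H
  atom 4: C, bond orders sum to 1 (valence 4) → 3 H
  atom 5: C, bond orders sum to 2 (valence 4) → 2 H
  atom 6: aromatic c, 3 neighbours → 0 H
  atom 7: aromatic c, 2 neighbours → 1 H
  atom 8: aromatic c, 3 neighbours → 0 H
  atom 9: C, bond orders sum to 2 (valence 4) → 2 H
  atom 10: C, bond orders sum to 1 (valence 4) → 3 H
  atom 11: aromatic c, 2 neighbours → 1 H
  atom 12: aromatic c, 3 neighbours → 0 H
  atom 13: aromatic c, 2 neighbours → 1 H
  atom 14: C, bond orders sum to 4 (valence 4) → 0 H
  atom 15: N, bond orders sum to 1 (valence 3) → 2 H
  atom 16: O, bond orders sum to 2 (valence 2) → 0 H
Total hydrogens: 18.

18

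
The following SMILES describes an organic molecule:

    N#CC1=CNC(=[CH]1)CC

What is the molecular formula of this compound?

Walk through each heavy atom and fill implicit hydrogens from standard valence (C 4, N 3, O 2, S 2, halogen 1):
  atom 1: N, bond orders sum to 3 (valence 3) → 0 H
  atom 2: C, bond orders sum to 4 (valence 4) → 0 H
  atom 3: C, bond orders sum to 4 (valence 4) → 0 H
  atom 4: C, bond orders sum to 3 (valence 4) → 1 H
  atom 5: N, bond orders sum to 2 (valence 3) → 1 H
  atom 6: C, bond orders sum to 4 (valence 4) → 0 H
  atom 7: C with explicit H count 1
  atom 8: C, bond orders sum to 2 (valence 4) → 2 H
  atom 9: C, bond orders sum to 1 (valence 4) → 3 H
Totals → C:7, H:8, N:2.

C7H8N2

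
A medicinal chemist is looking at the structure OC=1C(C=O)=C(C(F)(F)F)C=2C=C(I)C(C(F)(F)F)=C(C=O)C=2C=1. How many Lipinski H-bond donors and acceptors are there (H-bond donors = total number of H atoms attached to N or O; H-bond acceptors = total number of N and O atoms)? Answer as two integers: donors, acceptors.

Donors: find every N or O and count the H atoms it carries.
  atom 1 (O): bond orders sum to 1 → 1 H
  atom 5 (O): bond orders sum to 2 → 0 H
  atom 22 (O): bond orders sum to 2 → 0 H
Lipinski HBD = 1.
Acceptors: N atoms = 0, O atoms = 3 → HBA = 3.

1, 3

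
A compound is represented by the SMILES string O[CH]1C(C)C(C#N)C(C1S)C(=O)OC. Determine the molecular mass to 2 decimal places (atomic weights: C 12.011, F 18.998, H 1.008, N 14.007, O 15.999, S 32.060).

First, the molecular formula is C9H13NO3S (counting implicit H from valence).
  C: 9 × 12.011 = 108.099
  H: 13 × 1.008 = 13.104
  N: 1 × 14.007 = 14.007
  O: 3 × 15.999 = 47.997
  S: 1 × 32.060 = 32.060
Sum: 9×12.011 + 13×1.008 + 1×14.007 + 3×15.999 + 1×32.060 = 215.267 → 215.27 g/mol.

215.27 g/mol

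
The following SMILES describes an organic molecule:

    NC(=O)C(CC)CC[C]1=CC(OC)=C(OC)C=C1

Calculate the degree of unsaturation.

5

Degree of unsaturation = (number of rings) + (number of π bonds).
Ring closures in the SMILES: 1.
π bonds: 4 double bonds (each 1 DoU) → 4 DoU from unsaturation.
Total DoU = 1 + 4 = 5.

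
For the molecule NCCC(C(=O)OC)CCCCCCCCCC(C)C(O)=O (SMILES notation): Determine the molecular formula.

C17H33NO4

Walk through each heavy atom and fill implicit hydrogens from standard valence (C 4, N 3, O 2, S 2, halogen 1):
  atom 1: N, bond orders sum to 1 (valence 3) → 2 H
  atom 2: C, bond orders sum to 2 (valence 4) → 2 H
  atom 3: C, bond orders sum to 2 (valence 4) → 2 H
  atom 4: C, bond orders sum to 3 (valence 4) → 1 H
  atom 5: C, bond orders sum to 4 (valence 4) → 0 H
  atom 6: O, bond orders sum to 2 (valence 2) → 0 H
  atom 7: O, bond orders sum to 2 (valence 2) → 0 H
  atom 8: C, bond orders sum to 1 (valence 4) → 3 H
  atom 9: C, bond orders sum to 2 (valence 4) → 2 H
  atom 10: C, bond orders sum to 2 (valence 4) → 2 H
  atom 11: C, bond orders sum to 2 (valence 4) → 2 H
  atom 12: C, bond orders sum to 2 (valence 4) → 2 H
  atom 13: C, bond orders sum to 2 (valence 4) → 2 H
  atom 14: C, bond orders sum to 2 (valence 4) → 2 H
  atom 15: C, bond orders sum to 2 (valence 4) → 2 H
  atom 16: C, bond orders sum to 2 (valence 4) → 2 H
  atom 17: C, bond orders sum to 2 (valence 4) → 2 H
  atom 18: C, bond orders sum to 3 (valence 4) → 1 H
  atom 19: C, bond orders sum to 1 (valence 4) → 3 H
  atom 20: C, bond orders sum to 4 (valence 4) → 0 H
  atom 21: O, bond orders sum to 1 (valence 2) → 1 H
  atom 22: O, bond orders sum to 2 (valence 2) → 0 H
Totals → C:17, H:33, N:1, O:4.
In Hill order: C17H33NO4.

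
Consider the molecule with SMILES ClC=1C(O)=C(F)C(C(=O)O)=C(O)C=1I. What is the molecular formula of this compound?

Walk through each heavy atom and fill implicit hydrogens from standard valence (C 4, N 3, O 2, S 2, halogen 1):
  atom 1: Cl (halogen, monovalent) → 0 H
  atom 2: C, bond orders sum to 4 (valence 4) → 0 H
  atom 3: C, bond orders sum to 4 (valence 4) → 0 H
  atom 4: O, bond orders sum to 1 (valence 2) → 1 H
  atom 5: C, bond orders sum to 4 (valence 4) → 0 H
  atom 6: F (halogen, monovalent) → 0 H
  atom 7: C, bond orders sum to 4 (valence 4) → 0 H
  atom 8: C, bond orders sum to 4 (valence 4) → 0 H
  atom 9: O, bond orders sum to 2 (valence 2) → 0 H
  atom 10: O, bond orders sum to 1 (valence 2) → 1 H
  atom 11: C, bond orders sum to 4 (valence 4) → 0 H
  atom 12: O, bond orders sum to 1 (valence 2) → 1 H
  atom 13: C, bond orders sum to 4 (valence 4) → 0 H
  atom 14: I (halogen, monovalent) → 0 H
Totals → C:7, H:3, Cl:1, F:1, I:1, O:4.
In Hill order: C7H3ClFIO4.

C7H3ClFIO4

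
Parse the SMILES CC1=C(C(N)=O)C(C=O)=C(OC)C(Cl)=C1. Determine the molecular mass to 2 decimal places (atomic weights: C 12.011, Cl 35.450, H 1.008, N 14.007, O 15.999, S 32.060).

First, the molecular formula is C10H10ClNO3 (counting implicit H from valence).
  C: 10 × 12.011 = 120.110
  Cl: 1 × 35.450 = 35.450
  H: 10 × 1.008 = 10.080
  N: 1 × 14.007 = 14.007
  O: 3 × 15.999 = 47.997
Sum: 10×12.011 + 1×35.450 + 10×1.008 + 1×14.007 + 3×15.999 = 227.644 → 227.64 g/mol.

227.64 g/mol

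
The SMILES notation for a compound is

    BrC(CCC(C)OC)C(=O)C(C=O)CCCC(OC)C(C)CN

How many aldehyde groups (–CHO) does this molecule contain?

The aldehyde motif appears at heavy-atom position 12 in the SMILES.
Other groups present: 2 ether, 1 ketone, 1 primary amine.
Aldehyde count: 1.

1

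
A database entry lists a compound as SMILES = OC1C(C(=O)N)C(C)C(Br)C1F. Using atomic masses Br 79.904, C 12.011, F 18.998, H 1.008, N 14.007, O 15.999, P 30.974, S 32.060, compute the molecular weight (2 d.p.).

First, the molecular formula is C7H11BrFNO2 (counting implicit H from valence).
  Br: 1 × 79.904 = 79.904
  C: 7 × 12.011 = 84.077
  F: 1 × 18.998 = 18.998
  H: 11 × 1.008 = 11.088
  N: 1 × 14.007 = 14.007
  O: 2 × 15.999 = 31.998
Sum: 1×79.904 + 7×12.011 + 1×18.998 + 11×1.008 + 1×14.007 + 2×15.999 = 240.072 → 240.07 g/mol.

240.07 g/mol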